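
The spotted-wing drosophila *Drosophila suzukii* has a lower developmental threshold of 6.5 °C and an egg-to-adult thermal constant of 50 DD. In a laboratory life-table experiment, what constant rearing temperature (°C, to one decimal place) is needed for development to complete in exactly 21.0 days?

Required daily accumulation = 50 / 21.0 = 2.381 DD/day.
T = T_base + 2.381 = 6.5 + 2.381 = 8.881 ≈ 8.9 °C.

8.9 °C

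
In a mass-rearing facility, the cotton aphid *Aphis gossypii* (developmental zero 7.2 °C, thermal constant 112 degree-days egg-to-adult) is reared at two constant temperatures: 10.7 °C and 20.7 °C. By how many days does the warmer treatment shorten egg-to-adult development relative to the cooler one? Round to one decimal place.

23.7 days

At 10.7 °C: 112 / (10.7 − 7.2) = 112 / 3.5 = 32.000 d.
At 20.7 °C: 112 / (20.7 − 7.2) = 112 / 13.5 = 8.296 d.
Difference = |32.000 − 8.296| = 23.704 ≈ 23.7 days.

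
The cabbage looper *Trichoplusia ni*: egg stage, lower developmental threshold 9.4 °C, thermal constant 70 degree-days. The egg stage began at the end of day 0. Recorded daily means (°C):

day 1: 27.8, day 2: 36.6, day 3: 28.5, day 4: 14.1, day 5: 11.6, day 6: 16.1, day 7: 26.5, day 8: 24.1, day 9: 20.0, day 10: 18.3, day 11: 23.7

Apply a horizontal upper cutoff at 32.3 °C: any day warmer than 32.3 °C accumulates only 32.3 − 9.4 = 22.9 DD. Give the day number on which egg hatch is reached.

Daily DD above 9.4 °C (capped at 22.9): 18.4, 22.9, 19.1, 4.7, 2.2, 6.7, 17.1, 14.7, 10.6, 8.9, 14.3.
Cumulative: 18.4, 41.3, 60.4, 65.1, 67.3, 74.0, 91.1, 105.8, 116.4, 125.3, 139.6.
The total first reaches 70 DD on day 6.

day 6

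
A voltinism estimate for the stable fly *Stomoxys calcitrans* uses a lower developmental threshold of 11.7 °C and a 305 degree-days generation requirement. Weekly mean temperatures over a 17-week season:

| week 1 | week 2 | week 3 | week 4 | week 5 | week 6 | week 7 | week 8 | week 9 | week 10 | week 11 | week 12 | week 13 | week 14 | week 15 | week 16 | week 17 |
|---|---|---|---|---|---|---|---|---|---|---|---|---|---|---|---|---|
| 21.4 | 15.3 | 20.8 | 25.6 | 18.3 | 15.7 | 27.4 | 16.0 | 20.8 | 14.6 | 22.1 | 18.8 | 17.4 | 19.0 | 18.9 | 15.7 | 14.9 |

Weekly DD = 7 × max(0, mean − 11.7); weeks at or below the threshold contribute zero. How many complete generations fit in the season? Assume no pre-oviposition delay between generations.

2 generations

Weekly DD (7 × max(0, T̄ − 11.7)): 67.9, 25.2, 63.7, 97.3, 46.2, 28.0, 109.9, 30.1, 63.7, 20.3, 72.8, 49.7, 39.9, 51.1, 50.4, 28.0, 22.4.
Season total = 866.6 DD.
Complete generations = ⌊866.6 / 305⌋ = 2.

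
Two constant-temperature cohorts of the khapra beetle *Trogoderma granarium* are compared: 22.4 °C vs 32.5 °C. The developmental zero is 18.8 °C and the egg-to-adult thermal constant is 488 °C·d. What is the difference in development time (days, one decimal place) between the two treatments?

At 22.4 °C: 488 / (22.4 − 18.8) = 488 / 3.6 = 135.556 d.
At 32.5 °C: 488 / (32.5 − 18.8) = 488 / 13.7 = 35.620 d.
Difference = |135.556 − 35.620| = 99.935 ≈ 99.9 days.

99.9 days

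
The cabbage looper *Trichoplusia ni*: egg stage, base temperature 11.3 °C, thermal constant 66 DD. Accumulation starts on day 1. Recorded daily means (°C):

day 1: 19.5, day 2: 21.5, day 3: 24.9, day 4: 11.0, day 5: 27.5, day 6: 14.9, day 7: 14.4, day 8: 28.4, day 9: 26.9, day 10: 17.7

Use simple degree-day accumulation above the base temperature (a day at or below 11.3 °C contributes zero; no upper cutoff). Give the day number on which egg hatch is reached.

day 8

Daily DD above 11.3 °C: 8.2, 10.2, 13.6, 0.0, 16.2, 3.6, 3.1, 17.1, 15.6, 6.4.
Cumulative: 8.2, 18.4, 32.0, 32.0, 48.2, 51.8, 54.9, 72.0, 87.6, 94.0.
The total first reaches 66 DD on day 8.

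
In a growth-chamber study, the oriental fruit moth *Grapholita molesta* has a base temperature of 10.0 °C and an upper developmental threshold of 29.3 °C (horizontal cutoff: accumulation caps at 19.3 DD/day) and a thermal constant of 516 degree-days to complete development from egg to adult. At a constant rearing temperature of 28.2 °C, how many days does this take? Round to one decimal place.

Daily accumulation = 28.2 − 10.0 = 18.2 DD/day.
Duration = 516 / 18.2 = 28.352 ≈ 28.4 days.

28.4 days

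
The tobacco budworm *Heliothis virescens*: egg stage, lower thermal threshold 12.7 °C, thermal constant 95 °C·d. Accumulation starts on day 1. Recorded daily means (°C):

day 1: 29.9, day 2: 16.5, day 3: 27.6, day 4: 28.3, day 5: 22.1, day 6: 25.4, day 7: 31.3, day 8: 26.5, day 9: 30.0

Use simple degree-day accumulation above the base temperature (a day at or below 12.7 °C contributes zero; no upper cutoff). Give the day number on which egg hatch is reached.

day 8

Daily DD above 12.7 °C: 17.2, 3.8, 14.9, 15.6, 9.4, 12.7, 18.6, 13.8, 17.3.
Cumulative: 17.2, 21.0, 35.9, 51.5, 60.9, 73.6, 92.2, 106.0, 123.3.
The total first reaches 95 DD on day 8.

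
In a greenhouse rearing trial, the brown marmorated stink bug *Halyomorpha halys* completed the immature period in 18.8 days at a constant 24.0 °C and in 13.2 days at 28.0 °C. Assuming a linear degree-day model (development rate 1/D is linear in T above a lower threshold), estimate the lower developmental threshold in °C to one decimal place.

14.6 °C

Linear rate model ⇒ the product D·(T − T_b) is constant across temperatures.
18.8·(24.0 − T_b) = 13.2·(28.0 − T_b)
T_b = (18.8·24.0 − 13.2·28.0) / (18.8 − 13.2) = 81.60 / 5.6 = 14.571 °C ≈ 14.6 °C.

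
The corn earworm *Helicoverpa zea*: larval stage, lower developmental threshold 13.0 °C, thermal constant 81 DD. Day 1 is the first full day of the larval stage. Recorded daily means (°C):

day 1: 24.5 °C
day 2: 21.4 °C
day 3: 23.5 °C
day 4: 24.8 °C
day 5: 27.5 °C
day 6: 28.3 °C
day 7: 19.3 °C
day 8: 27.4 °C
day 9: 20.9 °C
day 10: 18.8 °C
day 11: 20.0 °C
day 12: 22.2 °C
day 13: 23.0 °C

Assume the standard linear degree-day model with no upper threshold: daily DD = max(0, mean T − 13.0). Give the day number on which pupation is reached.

Daily DD above 13.0 °C: 11.5, 8.4, 10.5, 11.8, 14.5, 15.3, 6.3, 14.4, 7.9, 5.8, 7.0, 9.2, 10.0.
Cumulative: 11.5, 19.9, 30.4, 42.2, 56.7, 72.0, 78.3, 92.7, 100.6, 106.4, 113.4, 122.6, 132.6.
The total first reaches 81 DD on day 8.

day 8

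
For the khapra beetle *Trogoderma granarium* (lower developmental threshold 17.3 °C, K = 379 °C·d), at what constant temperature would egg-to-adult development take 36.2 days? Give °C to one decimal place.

Required daily accumulation = 379 / 36.2 = 10.470 DD/day.
T = T_base + 10.470 = 17.3 + 10.470 = 27.770 ≈ 27.8 °C.

27.8 °C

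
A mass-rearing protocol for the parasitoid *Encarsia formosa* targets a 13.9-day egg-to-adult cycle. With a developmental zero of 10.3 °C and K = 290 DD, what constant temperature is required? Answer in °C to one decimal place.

31.2 °C

Required daily accumulation = 290 / 13.9 = 20.863 DD/day.
T = T_base + 20.863 = 10.3 + 20.863 = 31.163 ≈ 31.2 °C.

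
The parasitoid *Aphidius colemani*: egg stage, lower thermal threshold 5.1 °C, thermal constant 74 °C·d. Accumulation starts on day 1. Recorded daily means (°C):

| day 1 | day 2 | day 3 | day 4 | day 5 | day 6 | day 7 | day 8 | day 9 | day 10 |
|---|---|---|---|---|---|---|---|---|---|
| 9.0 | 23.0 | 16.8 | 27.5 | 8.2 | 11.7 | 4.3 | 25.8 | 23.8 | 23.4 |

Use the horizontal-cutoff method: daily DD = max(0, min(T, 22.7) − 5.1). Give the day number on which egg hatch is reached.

Daily DD above 5.1 °C (capped at 17.6): 3.9, 17.6, 11.7, 17.6, 3.1, 6.6, 0.0, 17.6, 17.6, 17.6.
Cumulative: 3.9, 21.5, 33.2, 50.8, 53.9, 60.5, 60.5, 78.1, 95.7, 113.3.
The total first reaches 74 DD on day 8.

day 8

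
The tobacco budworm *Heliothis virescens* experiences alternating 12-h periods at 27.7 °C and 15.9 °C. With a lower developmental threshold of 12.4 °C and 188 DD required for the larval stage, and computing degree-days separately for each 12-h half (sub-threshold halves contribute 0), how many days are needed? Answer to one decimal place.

Day half: max(0, 27.7 − 12.4) × 0.5 = 15.3 × 0.5 = 7.65 DD.
Night half: max(0, 15.9 − 12.4) × 0.5 = 3.5 × 0.5 = 1.75 DD.
Per 24 h: 9.40 DD/day.
Duration = 188 / 9.40 = 20.000 ≈ 20.0 days.

20.0 days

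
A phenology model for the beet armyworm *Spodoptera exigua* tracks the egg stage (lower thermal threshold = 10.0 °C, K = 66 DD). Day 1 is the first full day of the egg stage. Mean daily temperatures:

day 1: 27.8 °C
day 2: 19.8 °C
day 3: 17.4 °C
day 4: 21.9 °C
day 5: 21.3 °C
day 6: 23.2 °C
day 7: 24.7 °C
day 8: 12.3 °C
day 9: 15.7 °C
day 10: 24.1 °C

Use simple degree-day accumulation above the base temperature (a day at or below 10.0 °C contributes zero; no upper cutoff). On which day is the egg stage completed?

Daily DD above 10.0 °C: 17.8, 9.8, 7.4, 11.9, 11.3, 13.2, 14.7, 2.3, 5.7, 14.1.
Cumulative: 17.8, 27.6, 35.0, 46.9, 58.2, 71.4, 86.1, 88.4, 94.1, 108.2.
The total first reaches 66 DD on day 6.

day 6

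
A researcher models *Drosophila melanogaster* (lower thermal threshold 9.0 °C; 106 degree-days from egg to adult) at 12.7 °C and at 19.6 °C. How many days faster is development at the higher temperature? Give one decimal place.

At 12.7 °C: 106 / (12.7 − 9.0) = 106 / 3.7 = 28.649 d.
At 19.6 °C: 106 / (19.6 − 9.0) = 106 / 10.6 = 10.000 d.
Difference = |28.649 − 10.000| = 18.649 ≈ 18.6 days.

18.6 days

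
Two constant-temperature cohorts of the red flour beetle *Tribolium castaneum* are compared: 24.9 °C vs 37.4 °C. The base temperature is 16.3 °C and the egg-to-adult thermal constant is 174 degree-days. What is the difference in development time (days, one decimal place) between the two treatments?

12.0 days

At 24.9 °C: 174 / (24.9 − 16.3) = 174 / 8.6 = 20.233 d.
At 37.4 °C: 174 / (37.4 − 16.3) = 174 / 21.1 = 8.246 d.
Difference = |20.233 − 8.246| = 11.986 ≈ 12.0 days.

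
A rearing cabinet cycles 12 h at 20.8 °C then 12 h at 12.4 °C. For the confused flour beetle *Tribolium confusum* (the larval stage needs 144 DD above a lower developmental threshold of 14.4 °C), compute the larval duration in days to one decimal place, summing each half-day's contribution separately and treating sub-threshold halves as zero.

45.0 days

Day half: max(0, 20.8 − 14.4) × 0.5 = 6.4 × 0.5 = 3.20 DD.
Night half: max(0, 12.4 − 14.4) × 0.5 = 0.0 × 0.5 = 0.00 DD.
Per 24 h: 3.20 DD/day.
Duration = 144 / 3.20 = 45.000 ≈ 45.0 days.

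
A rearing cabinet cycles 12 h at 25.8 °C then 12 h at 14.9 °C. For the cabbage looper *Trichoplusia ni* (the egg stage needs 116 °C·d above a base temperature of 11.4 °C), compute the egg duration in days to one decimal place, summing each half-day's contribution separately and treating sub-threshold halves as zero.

Day half: max(0, 25.8 − 11.4) × 0.5 = 14.4 × 0.5 = 7.20 DD.
Night half: max(0, 14.9 − 11.4) × 0.5 = 3.5 × 0.5 = 1.75 DD.
Per 24 h: 8.95 DD/day.
Duration = 116 / 8.95 = 12.961 ≈ 13.0 days.

13.0 days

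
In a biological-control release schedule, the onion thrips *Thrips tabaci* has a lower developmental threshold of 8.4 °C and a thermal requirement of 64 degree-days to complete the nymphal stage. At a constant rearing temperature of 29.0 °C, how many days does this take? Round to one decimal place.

Daily accumulation = 29.0 − 8.4 = 20.6 DD/day.
Duration = 64 / 20.6 = 3.107 ≈ 3.1 days.

3.1 days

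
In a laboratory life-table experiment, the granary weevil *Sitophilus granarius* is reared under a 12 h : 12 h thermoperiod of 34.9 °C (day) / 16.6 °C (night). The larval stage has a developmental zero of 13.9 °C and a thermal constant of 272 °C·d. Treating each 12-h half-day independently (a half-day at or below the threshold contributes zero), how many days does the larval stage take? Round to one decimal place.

Day half: max(0, 34.9 − 13.9) × 0.5 = 21.0 × 0.5 = 10.50 DD.
Night half: max(0, 16.6 − 13.9) × 0.5 = 2.7 × 0.5 = 1.35 DD.
Per 24 h: 11.85 DD/day.
Duration = 272 / 11.85 = 22.954 ≈ 23.0 days.

23.0 days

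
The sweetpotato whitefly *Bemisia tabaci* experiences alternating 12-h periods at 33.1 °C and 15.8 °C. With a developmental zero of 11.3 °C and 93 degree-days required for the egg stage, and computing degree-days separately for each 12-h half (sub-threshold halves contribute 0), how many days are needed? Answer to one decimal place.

Day half: max(0, 33.1 − 11.3) × 0.5 = 21.8 × 0.5 = 10.90 DD.
Night half: max(0, 15.8 − 11.3) × 0.5 = 4.5 × 0.5 = 2.25 DD.
Per 24 h: 13.15 DD/day.
Duration = 93 / 13.15 = 7.072 ≈ 7.1 days.

7.1 days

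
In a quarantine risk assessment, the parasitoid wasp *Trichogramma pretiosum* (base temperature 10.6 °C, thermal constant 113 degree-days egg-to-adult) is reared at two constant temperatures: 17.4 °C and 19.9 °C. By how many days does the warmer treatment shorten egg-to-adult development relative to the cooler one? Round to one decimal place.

4.5 days

At 17.4 °C: 113 / (17.4 − 10.6) = 113 / 6.8 = 16.618 d.
At 19.9 °C: 113 / (19.9 − 10.6) = 113 / 9.3 = 12.151 d.
Difference = |16.618 − 12.151| = 4.467 ≈ 4.5 days.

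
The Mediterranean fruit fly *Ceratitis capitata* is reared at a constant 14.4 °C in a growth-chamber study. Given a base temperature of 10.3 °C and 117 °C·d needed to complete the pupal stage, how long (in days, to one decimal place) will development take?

Daily accumulation = 14.4 − 10.3 = 4.1 DD/day.
Duration = 117 / 4.1 = 28.537 ≈ 28.5 days.

28.5 days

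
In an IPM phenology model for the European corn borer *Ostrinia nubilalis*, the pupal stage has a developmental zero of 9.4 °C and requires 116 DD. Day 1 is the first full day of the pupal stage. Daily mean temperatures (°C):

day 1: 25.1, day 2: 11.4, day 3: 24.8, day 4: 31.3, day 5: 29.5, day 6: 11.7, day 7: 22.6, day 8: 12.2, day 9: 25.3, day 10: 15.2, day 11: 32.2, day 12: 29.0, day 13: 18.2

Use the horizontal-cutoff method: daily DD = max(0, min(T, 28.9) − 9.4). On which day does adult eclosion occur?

day 11

Daily DD above 9.4 °C (capped at 19.5): 15.7, 2.0, 15.4, 19.5, 19.5, 2.3, 13.2, 2.8, 15.9, 5.8, 19.5, 19.5, 8.8.
Cumulative: 15.7, 17.7, 33.1, 52.6, 72.1, 74.4, 87.6, 90.4, 106.3, 112.1, 131.6, 151.1, 159.9.
The total first reaches 116 DD on day 11.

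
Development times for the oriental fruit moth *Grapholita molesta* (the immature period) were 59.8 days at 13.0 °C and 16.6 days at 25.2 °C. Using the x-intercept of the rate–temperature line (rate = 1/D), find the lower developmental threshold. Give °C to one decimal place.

Equal thermal constants: D₁(T₁ − T_b) = D₂(T₂ − T_b).
59.8·(13.0 − T_b) = 16.6·(25.2 − T_b)
T_b = (59.8·13.0 − 16.6·25.2) / (59.8 − 16.6) = 359.08 / 43.2 = 8.312 °C ≈ 8.3 °C.

8.3 °C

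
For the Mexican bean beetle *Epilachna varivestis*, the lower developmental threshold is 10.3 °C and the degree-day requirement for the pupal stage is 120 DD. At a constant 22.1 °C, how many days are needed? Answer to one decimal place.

Daily accumulation = 22.1 − 10.3 = 11.8 DD/day.
Duration = 120 / 11.8 = 10.169 ≈ 10.2 days.

10.2 days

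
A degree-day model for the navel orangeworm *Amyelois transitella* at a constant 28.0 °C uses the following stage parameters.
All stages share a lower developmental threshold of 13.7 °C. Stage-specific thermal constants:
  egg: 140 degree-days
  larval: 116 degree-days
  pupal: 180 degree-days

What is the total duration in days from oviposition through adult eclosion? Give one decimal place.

30.5 days

Daily accumulation at 28.0 °C = 28.0 − 13.7 = 14.3 DD/day.
Total K = 140 + 116 + 180 = 436 DD.
Total duration = 436 / 14.3 = 30.490 ≈ 30.5 days.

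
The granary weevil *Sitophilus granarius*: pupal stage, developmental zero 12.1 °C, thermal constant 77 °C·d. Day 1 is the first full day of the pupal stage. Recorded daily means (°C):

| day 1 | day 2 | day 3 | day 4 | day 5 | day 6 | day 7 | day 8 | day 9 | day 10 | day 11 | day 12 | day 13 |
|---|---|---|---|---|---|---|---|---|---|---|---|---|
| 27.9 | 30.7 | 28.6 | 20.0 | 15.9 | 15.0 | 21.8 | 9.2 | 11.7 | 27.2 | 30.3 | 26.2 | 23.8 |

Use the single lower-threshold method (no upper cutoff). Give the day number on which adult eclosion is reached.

day 10

Daily DD above 12.1 °C: 15.8, 18.6, 16.5, 7.9, 3.8, 2.9, 9.7, 0.0, 0.0, 15.1, 18.2, 14.1, 11.7.
Cumulative: 15.8, 34.4, 50.9, 58.8, 62.6, 65.5, 75.2, 75.2, 75.2, 90.3, 108.5, 122.6, 134.3.
The total first reaches 77 DD on day 10.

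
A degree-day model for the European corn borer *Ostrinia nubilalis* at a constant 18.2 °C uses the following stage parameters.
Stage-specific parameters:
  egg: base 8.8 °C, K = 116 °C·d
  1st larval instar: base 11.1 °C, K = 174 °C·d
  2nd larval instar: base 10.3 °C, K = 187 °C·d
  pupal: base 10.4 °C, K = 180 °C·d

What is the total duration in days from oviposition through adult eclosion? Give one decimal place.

egg: 116 / (18.2 − 8.8) = 116 / 9.4 = 12.340 d.
1st larval instar: 174 / (18.2 − 11.1) = 174 / 7.1 = 24.507 d.
2nd larval instar: 187 / (18.2 − 10.3) = 187 / 7.9 = 23.671 d.
pupal: 180 / (18.2 − 10.4) = 180 / 7.8 = 23.077 d.
Sum = 83.595 ≈ 83.6 days.

83.6 days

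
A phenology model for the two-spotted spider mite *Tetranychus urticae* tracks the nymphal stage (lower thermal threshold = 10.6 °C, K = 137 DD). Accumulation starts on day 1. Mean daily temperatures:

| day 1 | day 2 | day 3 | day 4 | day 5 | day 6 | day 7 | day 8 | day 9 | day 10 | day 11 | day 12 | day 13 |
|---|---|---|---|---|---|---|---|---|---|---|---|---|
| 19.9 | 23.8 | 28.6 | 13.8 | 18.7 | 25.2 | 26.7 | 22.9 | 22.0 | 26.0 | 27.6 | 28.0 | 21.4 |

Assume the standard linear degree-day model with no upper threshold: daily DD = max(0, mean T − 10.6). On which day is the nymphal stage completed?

Daily DD above 10.6 °C: 9.3, 13.2, 18.0, 3.2, 8.1, 14.6, 16.1, 12.3, 11.4, 15.4, 17.0, 17.4, 10.8.
Cumulative: 9.3, 22.5, 40.5, 43.7, 51.8, 66.4, 82.5, 94.8, 106.2, 121.6, 138.6, 156.0, 166.8.
The total first reaches 137 DD on day 11.

day 11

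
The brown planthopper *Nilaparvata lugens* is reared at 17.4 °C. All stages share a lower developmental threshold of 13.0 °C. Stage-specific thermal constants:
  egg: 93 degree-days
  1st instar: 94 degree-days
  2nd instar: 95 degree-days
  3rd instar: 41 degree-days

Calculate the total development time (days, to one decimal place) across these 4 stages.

73.4 days

Daily accumulation at 17.4 °C = 17.4 − 13.0 = 4.4 DD/day.
Total K = 93 + 94 + 95 + 41 = 323 DD.
Total duration = 323 / 4.4 = 73.409 ≈ 73.4 days.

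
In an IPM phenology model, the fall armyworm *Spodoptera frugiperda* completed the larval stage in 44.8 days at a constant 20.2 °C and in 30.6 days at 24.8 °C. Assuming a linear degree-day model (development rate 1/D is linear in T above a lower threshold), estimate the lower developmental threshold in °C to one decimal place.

10.3 °C

Equal thermal constants: D₁(T₁ − T_b) = D₂(T₂ − T_b).
44.8·(20.2 − T_b) = 30.6·(24.8 − T_b)
T_b = (44.8·20.2 − 30.6·24.8) / (44.8 − 30.6) = 146.08 / 14.2 = 10.287 °C ≈ 10.3 °C.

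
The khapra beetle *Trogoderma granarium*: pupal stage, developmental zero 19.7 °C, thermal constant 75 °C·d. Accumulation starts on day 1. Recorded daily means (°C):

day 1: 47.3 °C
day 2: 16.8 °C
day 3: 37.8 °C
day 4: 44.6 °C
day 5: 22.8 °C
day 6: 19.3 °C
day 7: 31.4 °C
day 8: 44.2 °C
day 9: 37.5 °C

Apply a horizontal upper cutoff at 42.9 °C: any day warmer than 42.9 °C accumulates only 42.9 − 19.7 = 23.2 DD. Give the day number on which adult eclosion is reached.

Daily DD above 19.7 °C (capped at 23.2): 23.2, 0.0, 18.1, 23.2, 3.1, 0.0, 11.7, 23.2, 17.8.
Cumulative: 23.2, 23.2, 41.3, 64.5, 67.6, 67.6, 79.3, 102.5, 120.3.
The total first reaches 75 DD on day 7.

day 7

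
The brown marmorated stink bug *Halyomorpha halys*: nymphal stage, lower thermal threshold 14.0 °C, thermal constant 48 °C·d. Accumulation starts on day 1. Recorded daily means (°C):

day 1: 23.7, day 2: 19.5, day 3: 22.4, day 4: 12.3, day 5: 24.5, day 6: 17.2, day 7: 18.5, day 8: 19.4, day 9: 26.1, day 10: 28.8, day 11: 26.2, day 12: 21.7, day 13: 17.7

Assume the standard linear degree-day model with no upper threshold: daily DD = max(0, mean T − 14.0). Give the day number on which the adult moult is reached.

Daily DD above 14.0 °C: 9.7, 5.5, 8.4, 0.0, 10.5, 3.2, 4.5, 5.4, 12.1, 14.8, 12.2, 7.7, 3.7.
Cumulative: 9.7, 15.2, 23.6, 23.6, 34.1, 37.3, 41.8, 47.2, 59.3, 74.1, 86.3, 94.0, 97.7.
The total first reaches 48 DD on day 9.

day 9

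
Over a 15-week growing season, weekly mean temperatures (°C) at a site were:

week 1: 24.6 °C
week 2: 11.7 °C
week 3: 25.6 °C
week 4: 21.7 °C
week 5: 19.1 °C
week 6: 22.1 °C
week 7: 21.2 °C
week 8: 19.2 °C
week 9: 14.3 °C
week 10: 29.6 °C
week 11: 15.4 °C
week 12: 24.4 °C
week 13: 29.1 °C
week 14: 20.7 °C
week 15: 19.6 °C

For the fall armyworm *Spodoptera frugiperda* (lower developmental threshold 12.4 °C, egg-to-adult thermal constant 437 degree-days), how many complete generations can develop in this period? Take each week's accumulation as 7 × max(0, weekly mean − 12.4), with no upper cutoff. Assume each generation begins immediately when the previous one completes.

Weekly DD (7 × max(0, T̄ − 12.4)): 85.4, 0.0, 92.4, 65.1, 46.9, 67.9, 61.6, 47.6, 13.3, 120.4, 21.0, 84.0, 116.9, 58.1, 50.4.
Season total = 931.0 DD.
Complete generations = ⌊931.0 / 437⌋ = 2.

2 generations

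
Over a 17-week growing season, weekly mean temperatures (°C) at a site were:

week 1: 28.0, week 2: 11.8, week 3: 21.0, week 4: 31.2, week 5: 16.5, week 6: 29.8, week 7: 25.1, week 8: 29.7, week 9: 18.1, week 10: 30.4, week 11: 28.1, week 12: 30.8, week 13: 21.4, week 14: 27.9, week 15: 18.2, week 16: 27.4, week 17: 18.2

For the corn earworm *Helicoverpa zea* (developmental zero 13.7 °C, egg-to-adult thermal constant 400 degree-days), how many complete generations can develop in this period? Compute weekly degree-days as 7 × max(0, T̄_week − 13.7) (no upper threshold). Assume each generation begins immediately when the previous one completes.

3 generations

Weekly DD (7 × max(0, T̄ − 13.7)): 100.1, 0.0, 51.1, 122.5, 19.6, 112.7, 79.8, 112.0, 30.8, 116.9, 100.8, 119.7, 53.9, 99.4, 31.5, 95.9, 31.5.
Season total = 1278.2 DD.
Complete generations = ⌊1278.2 / 400⌋ = 3.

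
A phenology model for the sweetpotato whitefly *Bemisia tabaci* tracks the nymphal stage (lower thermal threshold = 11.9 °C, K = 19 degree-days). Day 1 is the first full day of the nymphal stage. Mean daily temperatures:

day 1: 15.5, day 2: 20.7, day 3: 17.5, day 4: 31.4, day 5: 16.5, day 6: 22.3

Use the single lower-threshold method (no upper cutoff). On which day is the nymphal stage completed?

day 4

Daily DD above 11.9 °C: 3.6, 8.8, 5.6, 19.5, 4.6, 10.4.
Cumulative: 3.6, 12.4, 18.0, 37.5, 42.1, 52.5.
The total first reaches 19 DD on day 4.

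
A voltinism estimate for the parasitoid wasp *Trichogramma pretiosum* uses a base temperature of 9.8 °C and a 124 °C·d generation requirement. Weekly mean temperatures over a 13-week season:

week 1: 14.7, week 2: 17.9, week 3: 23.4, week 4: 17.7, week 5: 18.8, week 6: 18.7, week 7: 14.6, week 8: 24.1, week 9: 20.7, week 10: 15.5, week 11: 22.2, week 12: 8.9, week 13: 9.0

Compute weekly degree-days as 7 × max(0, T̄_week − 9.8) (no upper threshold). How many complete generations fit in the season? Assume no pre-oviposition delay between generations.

Weekly DD (7 × max(0, T̄ − 9.8)): 34.3, 56.7, 95.2, 55.3, 63.0, 62.3, 33.6, 100.1, 76.3, 39.9, 86.8, 0.0, 0.0.
Season total = 703.5 DD.
Complete generations = ⌊703.5 / 124⌋ = 5.

5 generations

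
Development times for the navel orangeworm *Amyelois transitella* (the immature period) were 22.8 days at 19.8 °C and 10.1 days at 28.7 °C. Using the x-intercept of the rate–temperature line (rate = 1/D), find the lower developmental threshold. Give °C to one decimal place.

Equal thermal constants: D₁(T₁ − T_b) = D₂(T₂ − T_b).
22.8·(19.8 − T_b) = 10.1·(28.7 − T_b)
T_b = (22.8·19.8 − 10.1·28.7) / (22.8 − 10.1) = 161.57 / 12.7 = 12.722 °C ≈ 12.7 °C.

12.7 °C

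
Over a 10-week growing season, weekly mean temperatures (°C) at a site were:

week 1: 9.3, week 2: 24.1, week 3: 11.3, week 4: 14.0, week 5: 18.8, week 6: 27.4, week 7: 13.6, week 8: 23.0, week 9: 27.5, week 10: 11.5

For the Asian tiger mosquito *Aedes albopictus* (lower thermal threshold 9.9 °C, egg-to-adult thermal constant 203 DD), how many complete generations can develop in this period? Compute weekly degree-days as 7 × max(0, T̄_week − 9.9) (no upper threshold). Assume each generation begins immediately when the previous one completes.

2 generations

Weekly DD (7 × max(0, T̄ − 9.9)): 0.0, 99.4, 9.8, 28.7, 62.3, 122.5, 25.9, 91.7, 123.2, 11.2.
Season total = 574.7 DD.
Complete generations = ⌊574.7 / 203⌋ = 2.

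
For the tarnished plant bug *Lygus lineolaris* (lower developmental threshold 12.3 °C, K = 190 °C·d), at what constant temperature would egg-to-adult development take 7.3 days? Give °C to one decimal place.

Required daily accumulation = 190 / 7.3 = 26.027 DD/day.
T = T_base + 26.027 = 12.3 + 26.027 = 38.327 ≈ 38.3 °C.

38.3 °C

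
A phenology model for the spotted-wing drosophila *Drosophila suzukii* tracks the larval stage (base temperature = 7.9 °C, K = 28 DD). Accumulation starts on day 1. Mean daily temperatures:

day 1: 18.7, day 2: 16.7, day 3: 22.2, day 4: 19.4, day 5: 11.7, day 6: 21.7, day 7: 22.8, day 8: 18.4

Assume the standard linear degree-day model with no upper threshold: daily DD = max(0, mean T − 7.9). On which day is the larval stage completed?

day 3

Daily DD above 7.9 °C: 10.8, 8.8, 14.3, 11.5, 3.8, 13.8, 14.9, 10.5.
Cumulative: 10.8, 19.6, 33.9, 45.4, 49.2, 63.0, 77.9, 88.4.
The total first reaches 28 DD on day 3.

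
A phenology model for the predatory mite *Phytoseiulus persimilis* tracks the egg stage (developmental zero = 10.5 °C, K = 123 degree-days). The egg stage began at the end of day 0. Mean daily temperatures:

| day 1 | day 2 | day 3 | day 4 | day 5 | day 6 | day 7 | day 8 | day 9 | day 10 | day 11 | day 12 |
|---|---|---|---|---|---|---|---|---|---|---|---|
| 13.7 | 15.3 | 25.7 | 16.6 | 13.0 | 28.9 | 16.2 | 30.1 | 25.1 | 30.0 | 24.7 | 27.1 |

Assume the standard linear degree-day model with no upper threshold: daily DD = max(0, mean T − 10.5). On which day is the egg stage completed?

Daily DD above 10.5 °C: 3.2, 4.8, 15.2, 6.1, 2.5, 18.4, 5.7, 19.6, 14.6, 19.5, 14.2, 16.6.
Cumulative: 3.2, 8.0, 23.2, 29.3, 31.8, 50.2, 55.9, 75.5, 90.1, 109.6, 123.8, 140.4.
The total first reaches 123 DD on day 11.

day 11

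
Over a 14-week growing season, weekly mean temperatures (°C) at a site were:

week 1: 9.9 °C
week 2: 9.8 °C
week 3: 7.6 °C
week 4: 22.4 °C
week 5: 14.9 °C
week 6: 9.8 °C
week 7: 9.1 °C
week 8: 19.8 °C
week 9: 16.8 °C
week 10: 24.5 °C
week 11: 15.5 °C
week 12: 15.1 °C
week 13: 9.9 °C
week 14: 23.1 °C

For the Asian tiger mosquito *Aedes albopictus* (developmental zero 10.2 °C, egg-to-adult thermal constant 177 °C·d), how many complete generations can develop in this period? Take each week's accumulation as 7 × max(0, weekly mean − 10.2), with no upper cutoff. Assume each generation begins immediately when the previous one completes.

2 generations

Weekly DD (7 × max(0, T̄ − 10.2)): 0.0, 0.0, 0.0, 85.4, 32.9, 0.0, 0.0, 67.2, 46.2, 100.1, 37.1, 34.3, 0.0, 90.3.
Season total = 493.5 DD.
Complete generations = ⌊493.5 / 177⌋ = 2.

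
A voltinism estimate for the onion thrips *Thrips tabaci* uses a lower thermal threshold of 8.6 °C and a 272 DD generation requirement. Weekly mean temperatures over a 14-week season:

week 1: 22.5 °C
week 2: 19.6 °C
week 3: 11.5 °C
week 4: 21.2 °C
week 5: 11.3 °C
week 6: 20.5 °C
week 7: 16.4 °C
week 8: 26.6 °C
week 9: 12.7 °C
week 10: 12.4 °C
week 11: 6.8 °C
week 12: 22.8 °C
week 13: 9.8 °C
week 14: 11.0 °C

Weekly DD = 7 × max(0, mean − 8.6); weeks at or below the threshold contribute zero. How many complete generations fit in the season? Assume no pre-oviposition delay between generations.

2 generations

Weekly DD (7 × max(0, T̄ − 8.6)): 97.3, 77.0, 20.3, 88.2, 18.9, 83.3, 54.6, 126.0, 28.7, 26.6, 0.0, 99.4, 8.4, 16.8.
Season total = 745.5 DD.
Complete generations = ⌊745.5 / 272⌋ = 2.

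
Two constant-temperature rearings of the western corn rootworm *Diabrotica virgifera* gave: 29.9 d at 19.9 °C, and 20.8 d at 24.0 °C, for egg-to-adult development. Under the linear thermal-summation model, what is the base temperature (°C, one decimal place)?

10.5 °C

Equal thermal constants: D₁(T₁ − T_b) = D₂(T₂ − T_b).
29.9·(19.9 − T_b) = 20.8·(24.0 − T_b)
T_b = (29.9·19.9 − 20.8·24.0) / (29.9 − 20.8) = 95.81 / 9.1 = 10.529 °C ≈ 10.5 °C.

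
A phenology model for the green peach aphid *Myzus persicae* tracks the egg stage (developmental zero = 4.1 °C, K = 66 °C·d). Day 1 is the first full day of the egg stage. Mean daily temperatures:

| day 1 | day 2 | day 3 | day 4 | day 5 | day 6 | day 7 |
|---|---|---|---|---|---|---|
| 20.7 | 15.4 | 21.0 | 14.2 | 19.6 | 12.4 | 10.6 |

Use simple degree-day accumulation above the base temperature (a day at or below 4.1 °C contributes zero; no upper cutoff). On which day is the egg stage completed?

Daily DD above 4.1 °C: 16.6, 11.3, 16.9, 10.1, 15.5, 8.3, 6.5.
Cumulative: 16.6, 27.9, 44.8, 54.9, 70.4, 78.7, 85.2.
The total first reaches 66 DD on day 5.

day 5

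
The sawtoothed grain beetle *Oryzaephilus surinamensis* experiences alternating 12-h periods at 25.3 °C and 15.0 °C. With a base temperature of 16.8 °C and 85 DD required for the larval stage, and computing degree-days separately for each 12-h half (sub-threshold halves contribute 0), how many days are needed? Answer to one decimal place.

20.0 days

Day half: max(0, 25.3 − 16.8) × 0.5 = 8.5 × 0.5 = 4.25 DD.
Night half: max(0, 15.0 − 16.8) × 0.5 = 0.0 × 0.5 = 0.00 DD.
Per 24 h: 4.25 DD/day.
Duration = 85 / 4.25 = 20.000 ≈ 20.0 days.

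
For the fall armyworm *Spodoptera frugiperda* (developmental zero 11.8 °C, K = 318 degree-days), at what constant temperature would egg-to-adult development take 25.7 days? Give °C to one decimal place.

Required daily accumulation = 318 / 25.7 = 12.374 DD/day.
T = T_base + 12.374 = 11.8 + 12.374 = 24.174 ≈ 24.2 °C.

24.2 °C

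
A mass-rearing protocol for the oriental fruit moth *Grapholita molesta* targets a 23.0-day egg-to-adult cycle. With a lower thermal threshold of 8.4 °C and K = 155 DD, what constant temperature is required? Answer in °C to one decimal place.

15.1 °C

Required daily accumulation = 155 / 23.0 = 6.739 DD/day.
T = T_base + 6.739 = 8.4 + 6.739 = 15.139 ≈ 15.1 °C.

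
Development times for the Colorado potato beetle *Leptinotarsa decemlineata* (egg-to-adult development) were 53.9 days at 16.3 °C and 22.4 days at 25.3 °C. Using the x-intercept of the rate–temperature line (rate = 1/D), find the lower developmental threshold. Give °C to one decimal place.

Under the model K = D·(T − T_b), so D₁·(T₁ − T_b) = D₂·(T₂ − T_b).
53.9·(16.3 − T_b) = 22.4·(25.3 − T_b)
T_b = (53.9·16.3 − 22.4·25.3) / (53.9 − 22.4) = 311.85 / 31.5 = 9.900 °C ≈ 9.9 °C.

9.9 °C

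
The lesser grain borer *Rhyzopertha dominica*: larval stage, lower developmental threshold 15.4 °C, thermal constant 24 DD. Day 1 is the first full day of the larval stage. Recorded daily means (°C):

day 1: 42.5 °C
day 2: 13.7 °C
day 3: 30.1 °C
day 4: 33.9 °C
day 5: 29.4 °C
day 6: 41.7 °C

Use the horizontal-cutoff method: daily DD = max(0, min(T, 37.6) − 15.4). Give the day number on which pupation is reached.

day 3

Daily DD above 15.4 °C (capped at 22.2): 22.2, 0.0, 14.7, 18.5, 14.0, 22.2.
Cumulative: 22.2, 22.2, 36.9, 55.4, 69.4, 91.6.
The total first reaches 24 DD on day 3.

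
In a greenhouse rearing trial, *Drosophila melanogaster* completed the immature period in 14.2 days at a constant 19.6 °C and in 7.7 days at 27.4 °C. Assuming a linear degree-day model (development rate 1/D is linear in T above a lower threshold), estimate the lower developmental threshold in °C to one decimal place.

Under the model K = D·(T − T_b), so D₁·(T₁ − T_b) = D₂·(T₂ − T_b).
14.2·(19.6 − T_b) = 7.7·(27.4 − T_b)
T_b = (14.2·19.6 − 7.7·27.4) / (14.2 − 7.7) = 67.34 / 6.5 = 10.360 °C ≈ 10.4 °C.

10.4 °C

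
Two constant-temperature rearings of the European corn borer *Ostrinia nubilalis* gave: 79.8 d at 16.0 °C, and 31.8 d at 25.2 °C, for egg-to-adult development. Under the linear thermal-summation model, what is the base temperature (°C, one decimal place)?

Linear rate model ⇒ the product D·(T − T_b) is constant across temperatures.
79.8·(16.0 − T_b) = 31.8·(25.2 − T_b)
T_b = (79.8·16.0 − 31.8·25.2) / (79.8 − 31.8) = 475.44 / 48.0 = 9.905 °C ≈ 9.9 °C.

9.9 °C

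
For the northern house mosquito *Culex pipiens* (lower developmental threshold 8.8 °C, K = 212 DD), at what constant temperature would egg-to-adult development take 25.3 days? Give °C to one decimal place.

17.2 °C

Required daily accumulation = 212 / 25.3 = 8.379 DD/day.
T = T_base + 8.379 = 8.8 + 8.379 = 17.179 ≈ 17.2 °C.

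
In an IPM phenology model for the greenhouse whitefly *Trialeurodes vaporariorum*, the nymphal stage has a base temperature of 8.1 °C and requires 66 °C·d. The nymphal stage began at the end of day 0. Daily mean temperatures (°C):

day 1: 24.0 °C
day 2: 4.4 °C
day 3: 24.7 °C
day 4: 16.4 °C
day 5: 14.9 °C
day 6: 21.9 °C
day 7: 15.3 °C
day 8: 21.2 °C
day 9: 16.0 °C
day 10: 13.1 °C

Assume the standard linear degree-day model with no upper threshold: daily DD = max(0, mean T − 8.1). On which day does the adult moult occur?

day 7

Daily DD above 8.1 °C: 15.9, 0.0, 16.6, 8.3, 6.8, 13.8, 7.2, 13.1, 7.9, 5.0.
Cumulative: 15.9, 15.9, 32.5, 40.8, 47.6, 61.4, 68.6, 81.7, 89.6, 94.6.
The total first reaches 66 DD on day 7.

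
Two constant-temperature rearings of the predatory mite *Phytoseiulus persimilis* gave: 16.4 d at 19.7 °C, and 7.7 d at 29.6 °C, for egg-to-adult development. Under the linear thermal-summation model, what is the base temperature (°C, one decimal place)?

10.9 °C

Linear rate model ⇒ the product D·(T − T_b) is constant across temperatures.
16.4·(19.7 − T_b) = 7.7·(29.6 − T_b)
T_b = (16.4·19.7 − 7.7·29.6) / (16.4 − 7.7) = 95.16 / 8.7 = 10.938 °C ≈ 10.9 °C.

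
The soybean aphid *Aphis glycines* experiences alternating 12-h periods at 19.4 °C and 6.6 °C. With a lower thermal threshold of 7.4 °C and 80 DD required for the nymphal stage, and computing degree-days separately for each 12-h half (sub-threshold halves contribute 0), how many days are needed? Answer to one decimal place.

13.3 days

Day half: max(0, 19.4 − 7.4) × 0.5 = 12.0 × 0.5 = 6.00 DD.
Night half: max(0, 6.6 − 7.4) × 0.5 = 0.0 × 0.5 = 0.00 DD.
Per 24 h: 6.00 DD/day.
Duration = 80 / 6.00 = 13.333 ≈ 13.3 days.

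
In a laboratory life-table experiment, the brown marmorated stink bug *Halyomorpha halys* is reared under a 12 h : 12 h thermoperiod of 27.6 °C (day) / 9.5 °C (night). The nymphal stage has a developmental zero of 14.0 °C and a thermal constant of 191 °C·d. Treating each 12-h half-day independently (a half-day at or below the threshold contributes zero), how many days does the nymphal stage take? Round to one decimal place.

Day half: max(0, 27.6 − 14.0) × 0.5 = 13.6 × 0.5 = 6.80 DD.
Night half: max(0, 9.5 − 14.0) × 0.5 = 0.0 × 0.5 = 0.00 DD.
Per 24 h: 6.80 DD/day.
Duration = 191 / 6.80 = 28.088 ≈ 28.1 days.

28.1 days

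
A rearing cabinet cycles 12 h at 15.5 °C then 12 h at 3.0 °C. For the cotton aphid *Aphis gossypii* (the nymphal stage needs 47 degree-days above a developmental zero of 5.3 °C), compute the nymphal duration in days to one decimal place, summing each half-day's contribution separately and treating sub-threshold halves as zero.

9.2 days

Day half: max(0, 15.5 − 5.3) × 0.5 = 10.2 × 0.5 = 5.10 DD.
Night half: max(0, 3.0 − 5.3) × 0.5 = 0.0 × 0.5 = 0.00 DD.
Per 24 h: 5.10 DD/day.
Duration = 47 / 5.10 = 9.216 ≈ 9.2 days.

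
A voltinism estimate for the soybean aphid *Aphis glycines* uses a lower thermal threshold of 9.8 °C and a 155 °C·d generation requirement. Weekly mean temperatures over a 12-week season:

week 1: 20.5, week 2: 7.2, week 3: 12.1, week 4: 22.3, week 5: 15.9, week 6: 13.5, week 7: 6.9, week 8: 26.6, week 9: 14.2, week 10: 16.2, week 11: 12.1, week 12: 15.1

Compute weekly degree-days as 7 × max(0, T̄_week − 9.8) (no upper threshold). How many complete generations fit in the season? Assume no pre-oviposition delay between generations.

Weekly DD (7 × max(0, T̄ − 9.8)): 74.9, 0.0, 16.1, 87.5, 42.7, 25.9, 0.0, 117.6, 30.8, 44.8, 16.1, 37.1.
Season total = 493.5 DD.
Complete generations = ⌊493.5 / 155⌋ = 3.

3 generations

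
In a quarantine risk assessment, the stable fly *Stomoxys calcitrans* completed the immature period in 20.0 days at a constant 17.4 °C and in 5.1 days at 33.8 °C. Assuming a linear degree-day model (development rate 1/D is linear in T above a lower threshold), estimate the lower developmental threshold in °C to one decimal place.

Linear rate model ⇒ the product D·(T − T_b) is constant across temperatures.
20.0·(17.4 − T_b) = 5.1·(33.8 − T_b)
T_b = (20.0·17.4 − 5.1·33.8) / (20.0 − 5.1) = 175.62 / 14.9 = 11.787 °C ≈ 11.8 °C.

11.8 °C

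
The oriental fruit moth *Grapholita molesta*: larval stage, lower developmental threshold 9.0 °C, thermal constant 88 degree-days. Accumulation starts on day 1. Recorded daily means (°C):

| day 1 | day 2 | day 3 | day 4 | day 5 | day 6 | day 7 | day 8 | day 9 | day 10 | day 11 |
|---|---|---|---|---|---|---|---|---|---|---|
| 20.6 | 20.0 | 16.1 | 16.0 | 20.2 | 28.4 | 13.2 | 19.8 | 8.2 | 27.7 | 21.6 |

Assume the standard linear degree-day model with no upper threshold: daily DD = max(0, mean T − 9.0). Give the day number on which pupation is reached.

Daily DD above 9.0 °C: 11.6, 11.0, 7.1, 7.0, 11.2, 19.4, 4.2, 10.8, 0.0, 18.7, 12.6.
Cumulative: 11.6, 22.6, 29.7, 36.7, 47.9, 67.3, 71.5, 82.3, 82.3, 101.0, 113.6.
The total first reaches 88 DD on day 10.

day 10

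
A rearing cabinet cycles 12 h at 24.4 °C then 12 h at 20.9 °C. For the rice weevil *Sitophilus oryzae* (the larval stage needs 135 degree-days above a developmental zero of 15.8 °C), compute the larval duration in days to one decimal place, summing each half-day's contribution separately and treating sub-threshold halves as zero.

19.7 days

Day half: max(0, 24.4 − 15.8) × 0.5 = 8.6 × 0.5 = 4.30 DD.
Night half: max(0, 20.9 − 15.8) × 0.5 = 5.1 × 0.5 = 2.55 DD.
Per 24 h: 6.85 DD/day.
Duration = 135 / 6.85 = 19.708 ≈ 19.7 days.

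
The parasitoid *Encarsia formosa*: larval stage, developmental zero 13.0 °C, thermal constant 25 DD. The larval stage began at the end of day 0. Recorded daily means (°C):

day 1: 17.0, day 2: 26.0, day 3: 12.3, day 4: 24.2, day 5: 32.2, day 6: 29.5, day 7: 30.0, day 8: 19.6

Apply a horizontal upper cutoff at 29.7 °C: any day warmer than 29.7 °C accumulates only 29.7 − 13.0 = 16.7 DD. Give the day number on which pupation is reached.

Daily DD above 13.0 °C (capped at 16.7): 4.0, 13.0, 0.0, 11.2, 16.7, 16.5, 16.7, 6.6.
Cumulative: 4.0, 17.0, 17.0, 28.2, 44.9, 61.4, 78.1, 84.7.
The total first reaches 25 DD on day 4.

day 4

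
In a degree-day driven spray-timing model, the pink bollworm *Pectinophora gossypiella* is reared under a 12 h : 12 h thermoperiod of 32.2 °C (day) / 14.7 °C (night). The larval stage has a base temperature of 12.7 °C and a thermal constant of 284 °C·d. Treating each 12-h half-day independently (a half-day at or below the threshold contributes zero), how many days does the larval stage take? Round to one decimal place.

26.4 days

Day half: max(0, 32.2 − 12.7) × 0.5 = 19.5 × 0.5 = 9.75 DD.
Night half: max(0, 14.7 − 12.7) × 0.5 = 2.0 × 0.5 = 1.00 DD.
Per 24 h: 10.75 DD/day.
Duration = 284 / 10.75 = 26.419 ≈ 26.4 days.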